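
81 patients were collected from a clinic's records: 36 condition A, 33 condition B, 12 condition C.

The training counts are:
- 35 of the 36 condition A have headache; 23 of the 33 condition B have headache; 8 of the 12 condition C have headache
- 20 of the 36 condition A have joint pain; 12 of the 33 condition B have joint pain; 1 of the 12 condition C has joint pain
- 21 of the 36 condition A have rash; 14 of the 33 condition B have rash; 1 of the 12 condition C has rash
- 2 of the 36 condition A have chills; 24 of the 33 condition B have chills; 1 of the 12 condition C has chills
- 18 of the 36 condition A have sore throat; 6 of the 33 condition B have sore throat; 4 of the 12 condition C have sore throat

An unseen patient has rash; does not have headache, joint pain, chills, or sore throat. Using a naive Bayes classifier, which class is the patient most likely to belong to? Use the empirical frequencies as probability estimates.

condition B

condition A: (36/81) × (1/36) × (16/36) × (21/36) × (34/36) × (18/36) ≈ 0.00151146
condition B: (33/81) × (10/33) × (21/33) × (14/33) × (9/33) × (27/33) ≈ 0.00743726
condition C: (12/81) × (4/12) × (11/12) × (1/12) × (11/12) × (8/12) ≈ 0.00230529
Highest score → condition B.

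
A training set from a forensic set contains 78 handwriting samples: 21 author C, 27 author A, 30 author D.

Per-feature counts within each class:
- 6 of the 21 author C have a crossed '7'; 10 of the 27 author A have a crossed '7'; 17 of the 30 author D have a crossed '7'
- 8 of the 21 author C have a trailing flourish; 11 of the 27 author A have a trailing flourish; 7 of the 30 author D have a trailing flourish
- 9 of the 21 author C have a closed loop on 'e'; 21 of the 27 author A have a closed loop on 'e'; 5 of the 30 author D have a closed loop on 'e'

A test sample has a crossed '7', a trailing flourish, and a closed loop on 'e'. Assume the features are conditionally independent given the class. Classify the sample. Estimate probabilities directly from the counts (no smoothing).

author C: (21/78) × (6/21) × (8/21) × (9/21) ≈ 0.0125589
author A: (27/78) × (10/27) × (11/27) × (21/27) ≈ 0.0406247
author D: (30/78) × (17/30) × (7/30) × (5/30) ≈ 0.00847578
Highest score → author A.

author A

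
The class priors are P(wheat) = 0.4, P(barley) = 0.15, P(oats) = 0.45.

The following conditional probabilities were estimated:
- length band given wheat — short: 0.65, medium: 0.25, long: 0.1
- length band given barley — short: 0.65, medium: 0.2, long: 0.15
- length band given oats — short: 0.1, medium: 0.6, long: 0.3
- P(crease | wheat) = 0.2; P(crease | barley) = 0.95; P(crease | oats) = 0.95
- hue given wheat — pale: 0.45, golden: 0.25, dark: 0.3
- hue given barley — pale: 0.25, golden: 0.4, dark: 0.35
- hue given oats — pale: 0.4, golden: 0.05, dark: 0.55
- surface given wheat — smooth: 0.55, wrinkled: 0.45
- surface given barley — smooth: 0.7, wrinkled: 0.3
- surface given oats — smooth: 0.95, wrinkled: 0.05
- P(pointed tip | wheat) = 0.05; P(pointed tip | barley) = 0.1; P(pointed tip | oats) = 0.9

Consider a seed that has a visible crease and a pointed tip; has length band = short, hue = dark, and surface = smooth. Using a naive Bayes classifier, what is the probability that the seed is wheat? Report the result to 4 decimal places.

wheat: 0.4 × 0.65 × 0.2 × 0.3 × 0.55 × 0.05 = 0.000429
barley: 0.15 × 0.65 × 0.95 × 0.35 × 0.7 × 0.1 = 0.0022693125
oats: 0.45 × 0.1 × 0.95 × 0.55 × 0.95 × 0.9 = 0.0201031875
P(wheat | x) = 0.000429 / 0.0228015 ≈ 0.0188

0.0188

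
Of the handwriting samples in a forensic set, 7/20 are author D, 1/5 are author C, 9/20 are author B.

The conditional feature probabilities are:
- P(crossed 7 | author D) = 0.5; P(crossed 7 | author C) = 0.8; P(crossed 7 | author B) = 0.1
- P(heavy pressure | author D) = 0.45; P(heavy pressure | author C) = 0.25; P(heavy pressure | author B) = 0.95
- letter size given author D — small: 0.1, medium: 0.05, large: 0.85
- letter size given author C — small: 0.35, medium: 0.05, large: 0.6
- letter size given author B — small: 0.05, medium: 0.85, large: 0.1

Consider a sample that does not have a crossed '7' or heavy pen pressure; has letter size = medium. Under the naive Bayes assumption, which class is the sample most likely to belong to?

author D: 0.35 × (1−0.5) × (1−0.45) × 0.05 = 0.0048125
author C: 0.2 × (1−0.8) × (1−0.25) × 0.05 = 0.0015
author B: 0.45 × (1−0.1) × (1−0.95) × 0.85 = 0.0172125
Highest score → author B.

author B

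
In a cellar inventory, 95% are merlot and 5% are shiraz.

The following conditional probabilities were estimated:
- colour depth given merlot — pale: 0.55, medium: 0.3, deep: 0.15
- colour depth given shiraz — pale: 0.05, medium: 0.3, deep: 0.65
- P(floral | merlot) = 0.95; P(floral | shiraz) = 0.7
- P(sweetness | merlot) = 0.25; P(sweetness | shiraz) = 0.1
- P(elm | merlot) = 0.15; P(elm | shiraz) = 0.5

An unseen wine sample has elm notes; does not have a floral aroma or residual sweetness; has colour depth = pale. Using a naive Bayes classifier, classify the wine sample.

merlot: 0.95 × 0.55 × (1−0.95) × (1−0.25) × 0.15 = 0.0029390625
shiraz: 0.05 × 0.05 × (1−0.7) × (1−0.1) × 0.5 = 0.0003375
Highest score → merlot.

merlot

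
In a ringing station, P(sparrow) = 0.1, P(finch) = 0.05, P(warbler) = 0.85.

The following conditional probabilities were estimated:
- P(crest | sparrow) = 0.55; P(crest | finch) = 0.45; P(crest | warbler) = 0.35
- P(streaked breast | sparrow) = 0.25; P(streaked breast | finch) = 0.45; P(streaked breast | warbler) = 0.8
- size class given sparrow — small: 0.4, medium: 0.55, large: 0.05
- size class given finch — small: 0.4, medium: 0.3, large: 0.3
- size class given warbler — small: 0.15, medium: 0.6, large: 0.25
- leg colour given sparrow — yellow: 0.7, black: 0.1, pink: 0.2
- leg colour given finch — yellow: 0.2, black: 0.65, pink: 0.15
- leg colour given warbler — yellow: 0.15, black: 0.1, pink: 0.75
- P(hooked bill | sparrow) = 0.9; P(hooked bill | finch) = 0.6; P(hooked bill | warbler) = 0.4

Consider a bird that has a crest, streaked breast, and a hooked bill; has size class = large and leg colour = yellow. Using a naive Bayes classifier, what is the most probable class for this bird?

sparrow: 0.1 × 0.55 × 0.25 × 0.05 × 0.7 × 0.9 = 0.000433125
finch: 0.05 × 0.45 × 0.45 × 0.3 × 0.2 × 0.6 = 0.0003645
warbler: 0.85 × 0.35 × 0.8 × 0.25 × 0.15 × 0.4 = 0.00357
Highest score → warbler.

warbler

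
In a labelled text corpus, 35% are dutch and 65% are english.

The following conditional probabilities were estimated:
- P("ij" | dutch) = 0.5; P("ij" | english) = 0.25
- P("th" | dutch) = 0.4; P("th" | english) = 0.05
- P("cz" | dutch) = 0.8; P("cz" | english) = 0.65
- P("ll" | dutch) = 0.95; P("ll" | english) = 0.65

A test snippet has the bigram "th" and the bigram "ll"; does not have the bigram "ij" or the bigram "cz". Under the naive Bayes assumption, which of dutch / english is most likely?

dutch

dutch: 0.35 × (1−0.5) × 0.4 × (1−0.8) × 0.95 = 0.0133
english: 0.65 × (1−0.25) × 0.05 × (1−0.65) × 0.65 = 0.0055453125
Highest score → dutch.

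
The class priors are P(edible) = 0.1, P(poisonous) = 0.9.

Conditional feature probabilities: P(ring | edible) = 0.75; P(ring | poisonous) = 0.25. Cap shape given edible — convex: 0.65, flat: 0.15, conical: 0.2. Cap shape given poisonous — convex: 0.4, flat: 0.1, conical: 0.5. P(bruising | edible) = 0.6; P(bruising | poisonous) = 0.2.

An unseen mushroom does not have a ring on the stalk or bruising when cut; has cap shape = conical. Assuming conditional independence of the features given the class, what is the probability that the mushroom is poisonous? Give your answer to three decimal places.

edible: 0.1 × (1−0.75) × 0.2 × (1−0.6) = 0.002
poisonous: 0.9 × (1−0.25) × 0.5 × (1−0.2) = 0.27
P(poisonous | x) = 0.27 / 0.272 ≈ 0.993

0.993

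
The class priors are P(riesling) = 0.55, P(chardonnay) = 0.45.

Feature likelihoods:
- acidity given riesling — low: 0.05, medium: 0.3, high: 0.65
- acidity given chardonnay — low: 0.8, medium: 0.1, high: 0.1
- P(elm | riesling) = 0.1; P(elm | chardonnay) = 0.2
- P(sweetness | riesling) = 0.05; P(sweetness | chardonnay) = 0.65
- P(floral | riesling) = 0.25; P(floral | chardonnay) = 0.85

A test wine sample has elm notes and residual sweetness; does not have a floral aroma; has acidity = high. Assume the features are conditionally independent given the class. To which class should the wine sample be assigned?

riesling: 0.55 × 0.65 × 0.1 × 0.05 × (1−0.25) = 0.001340625
chardonnay: 0.45 × 0.1 × 0.2 × 0.65 × (1−0.85) = 0.0008775
Highest score → riesling.

riesling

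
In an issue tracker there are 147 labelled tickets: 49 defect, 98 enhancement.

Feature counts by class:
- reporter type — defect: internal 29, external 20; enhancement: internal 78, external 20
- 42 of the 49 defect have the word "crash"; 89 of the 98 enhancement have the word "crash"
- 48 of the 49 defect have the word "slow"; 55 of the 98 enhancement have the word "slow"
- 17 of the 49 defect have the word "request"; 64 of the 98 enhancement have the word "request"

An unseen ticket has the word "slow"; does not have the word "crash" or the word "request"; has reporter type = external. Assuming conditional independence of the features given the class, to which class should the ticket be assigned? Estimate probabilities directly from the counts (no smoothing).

defect: (49/147) × (20/49) × (7/49) × (48/49) × (32/49) ≈ 0.0124341
enhancement: (98/147) × (20/98) × (9/98) × (55/98) × (34/98) ≈ 0.00243287
Highest score → defect.

defect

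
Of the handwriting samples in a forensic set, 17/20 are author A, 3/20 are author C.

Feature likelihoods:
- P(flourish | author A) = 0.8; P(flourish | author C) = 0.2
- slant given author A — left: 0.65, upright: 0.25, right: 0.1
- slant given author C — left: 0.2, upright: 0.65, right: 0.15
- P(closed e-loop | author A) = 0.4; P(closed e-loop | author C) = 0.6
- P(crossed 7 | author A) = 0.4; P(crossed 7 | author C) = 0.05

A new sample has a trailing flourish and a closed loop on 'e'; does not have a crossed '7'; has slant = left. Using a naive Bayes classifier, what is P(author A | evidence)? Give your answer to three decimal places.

0.969

author A: 0.85 × 0.8 × 0.65 × 0.4 × (1−0.4) = 0.10608
author C: 0.15 × 0.2 × 0.2 × 0.6 × (1−0.05) = 0.00342
P(author A | x) = 0.10608 / 0.1095 ≈ 0.969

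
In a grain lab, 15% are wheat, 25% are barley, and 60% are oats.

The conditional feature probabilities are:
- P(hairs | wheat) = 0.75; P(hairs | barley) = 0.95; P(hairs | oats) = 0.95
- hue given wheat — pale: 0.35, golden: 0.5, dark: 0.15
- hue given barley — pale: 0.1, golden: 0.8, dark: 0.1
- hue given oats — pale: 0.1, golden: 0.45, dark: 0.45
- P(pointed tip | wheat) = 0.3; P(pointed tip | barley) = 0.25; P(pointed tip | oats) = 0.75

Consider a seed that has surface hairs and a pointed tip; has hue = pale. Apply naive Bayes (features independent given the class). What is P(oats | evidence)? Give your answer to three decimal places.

0.707

wheat: 0.15 × 0.75 × 0.35 × 0.3 = 0.0118125
barley: 0.25 × 0.95 × 0.1 × 0.25 = 0.0059375
oats: 0.6 × 0.95 × 0.1 × 0.75 = 0.04275
P(oats | x) = 0.04275 / 0.0605 ≈ 0.707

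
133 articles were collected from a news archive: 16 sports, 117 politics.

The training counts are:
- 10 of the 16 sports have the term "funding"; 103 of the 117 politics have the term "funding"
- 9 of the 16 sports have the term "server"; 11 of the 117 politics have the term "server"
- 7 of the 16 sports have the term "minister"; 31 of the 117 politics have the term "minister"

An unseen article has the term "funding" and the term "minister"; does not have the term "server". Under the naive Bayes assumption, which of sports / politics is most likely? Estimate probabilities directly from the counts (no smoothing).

sports: (16/133) × (10/16) × (7/16) × (7/16) ≈ 0.0143914
politics: (117/133) × (103/117) × (106/117) × (31/117) ≈ 0.185901
Highest score → politics.

politics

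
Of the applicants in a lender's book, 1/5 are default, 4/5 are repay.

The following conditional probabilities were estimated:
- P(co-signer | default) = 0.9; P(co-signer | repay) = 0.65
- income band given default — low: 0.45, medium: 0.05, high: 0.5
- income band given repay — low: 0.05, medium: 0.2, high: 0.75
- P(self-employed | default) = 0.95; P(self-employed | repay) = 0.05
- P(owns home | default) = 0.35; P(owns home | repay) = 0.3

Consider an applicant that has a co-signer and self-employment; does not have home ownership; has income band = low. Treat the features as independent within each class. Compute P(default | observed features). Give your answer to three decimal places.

default: 0.2 × 0.9 × 0.45 × 0.95 × (1−0.35) = 0.0500175
repay: 0.8 × 0.65 × 0.05 × 0.05 × (1−0.3) = 0.00091
P(default | x) = 0.0500175 / 0.0509275 ≈ 0.982

0.982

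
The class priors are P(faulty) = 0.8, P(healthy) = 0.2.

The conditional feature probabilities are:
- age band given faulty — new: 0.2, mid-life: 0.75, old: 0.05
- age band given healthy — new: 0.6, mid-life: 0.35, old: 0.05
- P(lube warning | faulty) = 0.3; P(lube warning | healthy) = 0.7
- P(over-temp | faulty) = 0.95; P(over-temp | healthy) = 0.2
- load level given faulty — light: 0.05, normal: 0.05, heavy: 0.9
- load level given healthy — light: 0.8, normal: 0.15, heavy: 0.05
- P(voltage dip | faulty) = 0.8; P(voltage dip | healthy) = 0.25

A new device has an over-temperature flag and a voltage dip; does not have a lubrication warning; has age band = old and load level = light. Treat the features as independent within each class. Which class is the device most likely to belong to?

faulty

faulty: 0.8 × 0.05 × (1−0.3) × 0.95 × 0.05 × 0.8 = 0.001064
healthy: 0.2 × 0.05 × (1−0.7) × 0.2 × 0.8 × 0.25 = 0.00012
Highest score → faulty.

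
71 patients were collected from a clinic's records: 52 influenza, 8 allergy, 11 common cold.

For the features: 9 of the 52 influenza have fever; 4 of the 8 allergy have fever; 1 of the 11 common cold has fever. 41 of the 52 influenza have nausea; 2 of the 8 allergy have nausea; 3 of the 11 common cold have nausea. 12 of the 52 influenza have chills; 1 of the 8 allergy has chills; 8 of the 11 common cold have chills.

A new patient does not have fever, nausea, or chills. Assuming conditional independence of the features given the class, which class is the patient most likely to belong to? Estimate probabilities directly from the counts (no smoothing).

influenza: (52/71) × (43/52) × (11/52) × (40/52) ≈ 0.0985499
allergy: (8/71) × (4/8) × (6/8) × (7/8) ≈ 0.0369718
common cold: (11/71) × (10/11) × (8/11) × (3/11) ≈ 0.0279362
Highest score → influenza.

influenza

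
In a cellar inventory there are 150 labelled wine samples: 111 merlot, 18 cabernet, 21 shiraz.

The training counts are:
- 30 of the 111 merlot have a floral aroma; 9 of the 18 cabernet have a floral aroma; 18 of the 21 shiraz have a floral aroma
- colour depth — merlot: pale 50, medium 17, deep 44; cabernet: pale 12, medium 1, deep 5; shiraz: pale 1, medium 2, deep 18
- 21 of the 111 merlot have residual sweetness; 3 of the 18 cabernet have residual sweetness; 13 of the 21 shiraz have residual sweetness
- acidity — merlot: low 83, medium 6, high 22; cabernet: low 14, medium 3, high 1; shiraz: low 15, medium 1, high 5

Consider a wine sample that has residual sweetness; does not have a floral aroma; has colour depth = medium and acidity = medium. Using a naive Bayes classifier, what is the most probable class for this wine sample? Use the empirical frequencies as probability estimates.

merlot: (111/150) × (81/111) × (17/111) × (21/111) × (6/111) ≈ 0.000845754
cabernet: (18/150) × (9/18) × (1/18) × (3/18) × (3/18) ≈ 0.0000925926
shiraz: (21/150) × (3/21) × (2/21) × (13/21) × (1/21) ≈ 0.0000561494
Highest score → merlot.

merlot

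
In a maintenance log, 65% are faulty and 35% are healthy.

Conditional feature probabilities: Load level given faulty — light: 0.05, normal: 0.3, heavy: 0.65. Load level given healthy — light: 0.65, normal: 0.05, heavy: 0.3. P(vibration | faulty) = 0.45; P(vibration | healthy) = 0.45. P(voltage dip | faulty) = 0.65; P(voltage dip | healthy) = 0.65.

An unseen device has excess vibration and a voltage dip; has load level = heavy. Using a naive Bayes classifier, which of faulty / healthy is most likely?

faulty: 0.65 × 0.65 × 0.45 × 0.65 = 0.12358125
healthy: 0.35 × 0.3 × 0.45 × 0.65 = 0.0307125
Highest score → faulty.

faulty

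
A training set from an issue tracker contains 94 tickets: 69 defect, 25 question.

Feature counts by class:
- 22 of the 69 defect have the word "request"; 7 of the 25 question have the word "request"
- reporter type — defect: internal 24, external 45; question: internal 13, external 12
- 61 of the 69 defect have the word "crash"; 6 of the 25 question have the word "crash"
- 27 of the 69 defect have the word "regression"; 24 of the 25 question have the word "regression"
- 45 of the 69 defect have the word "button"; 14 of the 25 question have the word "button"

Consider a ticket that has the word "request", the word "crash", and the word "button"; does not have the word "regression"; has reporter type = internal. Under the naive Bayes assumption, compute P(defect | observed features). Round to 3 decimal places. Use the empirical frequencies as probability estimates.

defect: (69/94) × (22/69) × (24/69) × (61/69) × (42/69) × (45/69) ≈ 0.0285694
question: (25/94) × (7/25) × (13/25) × (6/25) × (1/25) × (14/25) ≈ 0.000208177
P(defect | x) = 0.0285694 / 0.028777577 ≈ 0.993

0.993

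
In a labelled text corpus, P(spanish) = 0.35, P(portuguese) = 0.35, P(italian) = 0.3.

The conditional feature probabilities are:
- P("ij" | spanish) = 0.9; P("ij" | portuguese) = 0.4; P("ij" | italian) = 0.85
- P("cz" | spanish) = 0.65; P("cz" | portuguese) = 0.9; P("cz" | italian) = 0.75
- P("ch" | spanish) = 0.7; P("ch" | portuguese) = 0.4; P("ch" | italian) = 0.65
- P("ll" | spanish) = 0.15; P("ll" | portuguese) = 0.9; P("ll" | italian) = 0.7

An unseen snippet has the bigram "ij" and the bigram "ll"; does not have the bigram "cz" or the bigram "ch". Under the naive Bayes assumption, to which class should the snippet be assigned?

italian

spanish: 0.35 × 0.9 × (1−0.65) × (1−0.7) × 0.15 = 0.00496125
portuguese: 0.35 × 0.4 × (1−0.9) × (1−0.4) × 0.9 = 0.00756
italian: 0.3 × 0.85 × (1−0.75) × (1−0.65) × 0.7 = 0.01561875
Highest score → italian.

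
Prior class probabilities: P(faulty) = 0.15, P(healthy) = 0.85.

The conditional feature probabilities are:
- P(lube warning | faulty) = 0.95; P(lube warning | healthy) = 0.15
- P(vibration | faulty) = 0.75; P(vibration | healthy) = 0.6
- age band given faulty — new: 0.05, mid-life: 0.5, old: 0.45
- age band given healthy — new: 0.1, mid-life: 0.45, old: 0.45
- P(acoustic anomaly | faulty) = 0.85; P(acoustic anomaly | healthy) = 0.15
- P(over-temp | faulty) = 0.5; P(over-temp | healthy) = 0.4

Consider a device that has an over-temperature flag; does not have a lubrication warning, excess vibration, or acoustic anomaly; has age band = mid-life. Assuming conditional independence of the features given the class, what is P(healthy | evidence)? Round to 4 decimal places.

faulty: 0.15 × (1−0.95) × (1−0.75) × 0.5 × (1−0.85) × 0.5 = 0.0000703125
healthy: 0.85 × (1−0.15) × (1−0.6) × 0.45 × (1−0.15) × 0.4 = 0.044217
P(healthy | x) = 0.044217 / 0.0442873125 ≈ 0.9984

0.9984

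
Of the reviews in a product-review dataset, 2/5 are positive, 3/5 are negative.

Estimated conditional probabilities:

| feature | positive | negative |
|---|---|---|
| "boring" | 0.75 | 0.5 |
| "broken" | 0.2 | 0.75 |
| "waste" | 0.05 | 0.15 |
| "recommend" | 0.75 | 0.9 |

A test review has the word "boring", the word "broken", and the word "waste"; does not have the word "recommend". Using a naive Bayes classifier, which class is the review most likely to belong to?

negative

positive: 0.4 × 0.75 × 0.2 × 0.05 × (1−0.75) = 0.00075
negative: 0.6 × 0.5 × 0.75 × 0.15 × (1−0.9) = 0.003375
Highest score → negative.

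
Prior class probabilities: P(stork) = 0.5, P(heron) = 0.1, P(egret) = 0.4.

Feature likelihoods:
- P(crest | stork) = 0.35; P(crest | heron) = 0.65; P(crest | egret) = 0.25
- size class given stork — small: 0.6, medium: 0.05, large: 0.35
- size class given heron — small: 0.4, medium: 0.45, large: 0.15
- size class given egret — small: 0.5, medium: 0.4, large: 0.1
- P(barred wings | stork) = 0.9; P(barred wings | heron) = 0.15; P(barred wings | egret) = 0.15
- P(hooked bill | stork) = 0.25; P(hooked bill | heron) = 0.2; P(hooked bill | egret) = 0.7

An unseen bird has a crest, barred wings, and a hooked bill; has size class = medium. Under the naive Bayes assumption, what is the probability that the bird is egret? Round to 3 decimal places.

stork: 0.5 × 0.35 × 0.05 × 0.9 × 0.25 = 0.00196875
heron: 0.1 × 0.65 × 0.45 × 0.15 × 0.2 = 0.0008775
egret: 0.4 × 0.25 × 0.4 × 0.15 × 0.7 = 0.0042
P(egret | x) = 0.0042 / 0.00704625 ≈ 0.596

0.596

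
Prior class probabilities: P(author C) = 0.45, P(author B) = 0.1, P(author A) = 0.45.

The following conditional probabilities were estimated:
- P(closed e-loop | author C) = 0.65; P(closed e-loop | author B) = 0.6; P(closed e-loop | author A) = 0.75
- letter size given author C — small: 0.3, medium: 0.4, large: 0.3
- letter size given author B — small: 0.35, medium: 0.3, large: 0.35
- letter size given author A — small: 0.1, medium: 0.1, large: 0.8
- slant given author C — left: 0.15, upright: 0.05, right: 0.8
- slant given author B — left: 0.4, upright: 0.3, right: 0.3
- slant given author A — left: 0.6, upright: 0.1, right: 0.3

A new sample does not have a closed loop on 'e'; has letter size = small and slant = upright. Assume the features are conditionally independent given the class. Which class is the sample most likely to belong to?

author C: 0.45 × (1−0.65) × 0.3 × 0.05 = 0.0023625
author B: 0.1 × (1−0.6) × 0.35 × 0.3 = 0.0042
author A: 0.45 × (1−0.75) × 0.1 × 0.1 = 0.001125
Highest score → author B.

author B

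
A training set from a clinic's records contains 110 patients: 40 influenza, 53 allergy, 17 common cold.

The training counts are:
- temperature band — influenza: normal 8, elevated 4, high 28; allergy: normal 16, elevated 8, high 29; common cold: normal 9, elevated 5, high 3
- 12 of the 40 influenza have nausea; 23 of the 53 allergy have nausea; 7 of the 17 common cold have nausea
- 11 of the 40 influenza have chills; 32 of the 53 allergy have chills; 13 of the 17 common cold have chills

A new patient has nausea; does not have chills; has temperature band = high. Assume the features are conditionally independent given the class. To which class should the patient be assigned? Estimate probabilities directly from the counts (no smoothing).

influenza

influenza: (40/110) × (28/40) × (12/40) × (29/40) ≈ 0.0553636
allergy: (53/110) × (29/53) × (23/53) × (21/53) ≈ 0.0453316
common cold: (17/110) × (3/17) × (7/17) × (4/17) ≈ 0.00264234
Highest score → influenza.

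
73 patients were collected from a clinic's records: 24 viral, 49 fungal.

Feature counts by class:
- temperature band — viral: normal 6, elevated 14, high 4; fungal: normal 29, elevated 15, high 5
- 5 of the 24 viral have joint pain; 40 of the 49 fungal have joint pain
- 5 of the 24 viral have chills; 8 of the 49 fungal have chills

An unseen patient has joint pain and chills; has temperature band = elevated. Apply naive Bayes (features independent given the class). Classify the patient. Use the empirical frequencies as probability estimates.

fungal

viral: (24/73) × (14/24) × (5/24) × (5/24) ≈ 0.00832382
fungal: (49/73) × (15/49) × (40/49) × (8/49) ≈ 0.0273858
Highest score → fungal.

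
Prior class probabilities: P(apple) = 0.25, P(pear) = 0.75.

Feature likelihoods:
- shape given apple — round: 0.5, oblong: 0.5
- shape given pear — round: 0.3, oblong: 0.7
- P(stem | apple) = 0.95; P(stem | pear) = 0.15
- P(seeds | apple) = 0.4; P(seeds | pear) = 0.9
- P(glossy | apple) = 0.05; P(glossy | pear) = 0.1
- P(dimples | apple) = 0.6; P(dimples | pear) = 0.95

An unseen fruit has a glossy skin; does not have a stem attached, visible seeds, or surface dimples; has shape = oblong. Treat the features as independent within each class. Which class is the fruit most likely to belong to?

pear

apple: 0.25 × 0.5 × (1−0.95) × (1−0.4) × 0.05 × (1−0.6) = 0.000075
pear: 0.75 × 0.7 × (1−0.15) × (1−0.9) × 0.1 × (1−0.95) = 0.000223125
Highest score → pear.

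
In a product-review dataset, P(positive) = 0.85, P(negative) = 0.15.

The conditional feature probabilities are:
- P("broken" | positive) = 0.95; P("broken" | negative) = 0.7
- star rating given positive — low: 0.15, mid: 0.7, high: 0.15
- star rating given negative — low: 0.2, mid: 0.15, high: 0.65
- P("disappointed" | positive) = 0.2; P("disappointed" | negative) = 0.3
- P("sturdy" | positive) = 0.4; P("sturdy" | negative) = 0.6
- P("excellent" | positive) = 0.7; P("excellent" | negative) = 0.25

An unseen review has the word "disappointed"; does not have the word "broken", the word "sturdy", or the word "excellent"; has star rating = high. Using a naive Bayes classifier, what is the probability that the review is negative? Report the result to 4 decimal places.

positive: 0.85 × (1−0.95) × 0.15 × 0.2 × (1−0.4) × (1−0.7) = 0.0002295
negative: 0.15 × (1−0.7) × 0.65 × 0.3 × (1−0.6) × (1−0.25) = 0.0026325
P(negative | x) = 0.0026325 / 0.002862 ≈ 0.9198

0.9198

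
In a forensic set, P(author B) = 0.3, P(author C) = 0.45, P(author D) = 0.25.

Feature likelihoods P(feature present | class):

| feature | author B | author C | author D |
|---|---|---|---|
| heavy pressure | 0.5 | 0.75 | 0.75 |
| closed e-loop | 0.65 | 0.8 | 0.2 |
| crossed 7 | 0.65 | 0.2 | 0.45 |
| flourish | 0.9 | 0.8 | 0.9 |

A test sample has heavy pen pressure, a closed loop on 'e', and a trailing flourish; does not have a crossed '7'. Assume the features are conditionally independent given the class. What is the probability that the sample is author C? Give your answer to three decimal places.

0.778

author B: 0.3 × 0.5 × 0.65 × (1−0.65) × 0.9 = 0.0307125
author C: 0.45 × 0.75 × 0.8 × (1−0.2) × 0.8 = 0.1728
author D: 0.25 × 0.75 × 0.2 × (1−0.45) × 0.9 = 0.0185625
P(author C | x) = 0.1728 / 0.222075 ≈ 0.778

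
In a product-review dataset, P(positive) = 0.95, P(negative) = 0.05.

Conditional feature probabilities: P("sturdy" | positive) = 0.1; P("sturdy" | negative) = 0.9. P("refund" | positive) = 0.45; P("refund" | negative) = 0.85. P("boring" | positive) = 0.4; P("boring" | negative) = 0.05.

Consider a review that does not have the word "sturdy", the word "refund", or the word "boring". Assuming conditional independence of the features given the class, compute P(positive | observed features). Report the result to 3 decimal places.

0.997

positive: 0.95 × (1−0.1) × (1−0.45) × (1−0.4) = 0.28215
negative: 0.05 × (1−0.9) × (1−0.85) × (1−0.05) = 0.0007125
P(positive | x) = 0.28215 / 0.2828625 ≈ 0.997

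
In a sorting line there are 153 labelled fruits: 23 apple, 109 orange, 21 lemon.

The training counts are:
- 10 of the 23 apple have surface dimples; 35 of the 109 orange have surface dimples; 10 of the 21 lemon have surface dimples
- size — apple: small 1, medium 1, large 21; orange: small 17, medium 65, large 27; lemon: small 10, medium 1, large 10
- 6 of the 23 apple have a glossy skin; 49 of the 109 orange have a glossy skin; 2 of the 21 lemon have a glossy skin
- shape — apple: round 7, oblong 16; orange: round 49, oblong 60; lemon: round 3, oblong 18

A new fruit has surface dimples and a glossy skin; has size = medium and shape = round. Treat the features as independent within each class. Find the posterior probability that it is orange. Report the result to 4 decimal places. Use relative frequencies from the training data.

0.9904

apple: (23/153) × (10/23) × (1/23) × (6/23) × (7/23) ≈ 0.000225618
orange: (109/153) × (35/109) × (65/109) × (49/109) × (49/109) ≈ 0.0275678
lemon: (21/153) × (10/21) × (1/21) × (2/21) × (3/21) ≈ 0.000042345
P(orange | x) = 0.0275678 / 0.027835763 ≈ 0.9904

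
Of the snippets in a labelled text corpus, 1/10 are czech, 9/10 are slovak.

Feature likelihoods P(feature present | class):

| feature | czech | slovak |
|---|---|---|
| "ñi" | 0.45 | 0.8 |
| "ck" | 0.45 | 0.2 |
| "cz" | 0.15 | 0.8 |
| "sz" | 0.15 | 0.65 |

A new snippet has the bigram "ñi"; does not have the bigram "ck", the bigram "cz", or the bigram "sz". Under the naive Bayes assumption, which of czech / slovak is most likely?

slovak

czech: 0.1 × 0.45 × (1−0.45) × (1−0.15) × (1−0.15) = 0.017881875
slovak: 0.9 × 0.8 × (1−0.2) × (1−0.8) × (1−0.65) = 0.04032
Highest score → slovak.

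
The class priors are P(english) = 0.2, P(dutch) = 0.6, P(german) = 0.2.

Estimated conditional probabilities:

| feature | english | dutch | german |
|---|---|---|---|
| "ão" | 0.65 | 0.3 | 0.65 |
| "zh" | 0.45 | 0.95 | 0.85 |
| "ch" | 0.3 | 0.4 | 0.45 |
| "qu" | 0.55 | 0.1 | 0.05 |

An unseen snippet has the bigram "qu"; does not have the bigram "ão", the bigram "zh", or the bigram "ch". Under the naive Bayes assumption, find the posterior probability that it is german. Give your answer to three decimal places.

english: 0.2 × (1−0.65) × (1−0.45) × (1−0.3) × 0.55 = 0.0148225
dutch: 0.6 × (1−0.3) × (1−0.95) × (1−0.4) × 0.1 = 0.00126
german: 0.2 × (1−0.65) × (1−0.85) × (1−0.45) × 0.05 = 0.00028875
P(german | x) = 0.00028875 / 0.01637125 ≈ 0.018

0.018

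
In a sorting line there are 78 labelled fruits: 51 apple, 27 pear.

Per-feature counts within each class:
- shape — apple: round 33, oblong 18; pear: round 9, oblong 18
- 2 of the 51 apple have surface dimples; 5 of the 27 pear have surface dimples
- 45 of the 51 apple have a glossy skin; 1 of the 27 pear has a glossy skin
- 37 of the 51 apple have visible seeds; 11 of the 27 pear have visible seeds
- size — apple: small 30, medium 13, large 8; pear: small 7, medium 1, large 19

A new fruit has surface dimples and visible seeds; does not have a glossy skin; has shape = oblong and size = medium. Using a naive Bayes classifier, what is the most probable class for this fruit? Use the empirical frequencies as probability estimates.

apple: (51/78) × (18/51) × (2/51) × (6/51) × (37/51) × (13/51) ≈ 0.00019689
pear: (27/78) × (18/27) × (5/27) × (26/27) × (11/27) × (1/27) ≈ 0.000620953
Highest score → pear.

pear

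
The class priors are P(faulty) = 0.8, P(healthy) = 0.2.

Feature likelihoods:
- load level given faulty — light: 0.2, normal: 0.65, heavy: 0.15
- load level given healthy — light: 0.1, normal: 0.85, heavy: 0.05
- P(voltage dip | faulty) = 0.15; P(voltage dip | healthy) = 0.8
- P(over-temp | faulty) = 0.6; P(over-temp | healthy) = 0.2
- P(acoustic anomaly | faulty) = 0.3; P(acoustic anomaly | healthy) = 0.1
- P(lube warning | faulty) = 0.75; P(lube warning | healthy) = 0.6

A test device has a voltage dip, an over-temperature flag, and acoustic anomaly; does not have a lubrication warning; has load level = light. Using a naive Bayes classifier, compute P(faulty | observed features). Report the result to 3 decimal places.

0.894

faulty: 0.8 × 0.2 × 0.15 × 0.6 × 0.3 × (1−0.75) = 0.00108
healthy: 0.2 × 0.1 × 0.8 × 0.2 × 0.1 × (1−0.6) = 0.000128
P(faulty | x) = 0.00108 / 0.001208 ≈ 0.894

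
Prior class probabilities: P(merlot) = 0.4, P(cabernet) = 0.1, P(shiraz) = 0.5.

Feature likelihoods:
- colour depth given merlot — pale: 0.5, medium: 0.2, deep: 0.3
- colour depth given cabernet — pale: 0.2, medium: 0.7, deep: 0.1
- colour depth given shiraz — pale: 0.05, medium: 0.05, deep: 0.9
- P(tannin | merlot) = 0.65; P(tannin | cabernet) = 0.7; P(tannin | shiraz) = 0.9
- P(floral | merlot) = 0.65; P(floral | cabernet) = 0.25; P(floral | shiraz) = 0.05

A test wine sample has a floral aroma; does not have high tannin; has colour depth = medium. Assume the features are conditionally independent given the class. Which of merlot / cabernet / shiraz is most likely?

merlot

merlot: 0.4 × 0.2 × (1−0.65) × 0.65 = 0.0182
cabernet: 0.1 × 0.7 × (1−0.7) × 0.25 = 0.00525
shiraz: 0.5 × 0.05 × (1−0.9) × 0.05 = 0.000125
Highest score → merlot.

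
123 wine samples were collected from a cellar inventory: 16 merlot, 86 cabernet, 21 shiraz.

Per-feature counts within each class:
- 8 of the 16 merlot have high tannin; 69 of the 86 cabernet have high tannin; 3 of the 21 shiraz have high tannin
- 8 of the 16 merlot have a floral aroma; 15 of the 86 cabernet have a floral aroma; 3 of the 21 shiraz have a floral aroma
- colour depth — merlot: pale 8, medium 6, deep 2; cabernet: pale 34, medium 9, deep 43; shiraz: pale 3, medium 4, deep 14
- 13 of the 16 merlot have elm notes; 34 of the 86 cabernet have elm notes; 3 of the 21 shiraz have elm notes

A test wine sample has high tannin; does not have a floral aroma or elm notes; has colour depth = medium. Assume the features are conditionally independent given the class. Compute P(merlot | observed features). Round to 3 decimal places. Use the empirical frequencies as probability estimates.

0.065

merlot: (16/123) × (8/16) × (8/16) × (6/16) × (3/16) ≈ 0.00228659
cabernet: (86/123) × (69/86) × (71/86) × (9/86) × (52/86) ≈ 0.0293057
shiraz: (21/123) × (3/21) × (18/21) × (4/21) × (18/21) ≈ 0.00341321
P(merlot | x) = 0.00228659 / 0.0350055 ≈ 0.065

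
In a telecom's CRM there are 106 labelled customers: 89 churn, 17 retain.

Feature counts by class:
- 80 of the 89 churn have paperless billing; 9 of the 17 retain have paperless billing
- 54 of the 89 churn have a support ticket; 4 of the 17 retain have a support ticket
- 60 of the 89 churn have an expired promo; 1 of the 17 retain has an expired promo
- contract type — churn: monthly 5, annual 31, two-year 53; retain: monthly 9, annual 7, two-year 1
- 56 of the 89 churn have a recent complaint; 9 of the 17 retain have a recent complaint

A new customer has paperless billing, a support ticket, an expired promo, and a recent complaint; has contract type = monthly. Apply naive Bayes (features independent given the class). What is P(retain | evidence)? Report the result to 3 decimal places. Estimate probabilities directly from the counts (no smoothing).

churn: (89/106) × (80/89) × (54/89) × (60/89) × (5/89) × (56/89) ≈ 0.0109126
retain: (17/106) × (9/17) × (4/17) × (1/17) × (9/17) × (9/17) ≈ 0.000329371
P(retain | x) = 0.000329371 / 0.011241971 ≈ 0.029

0.029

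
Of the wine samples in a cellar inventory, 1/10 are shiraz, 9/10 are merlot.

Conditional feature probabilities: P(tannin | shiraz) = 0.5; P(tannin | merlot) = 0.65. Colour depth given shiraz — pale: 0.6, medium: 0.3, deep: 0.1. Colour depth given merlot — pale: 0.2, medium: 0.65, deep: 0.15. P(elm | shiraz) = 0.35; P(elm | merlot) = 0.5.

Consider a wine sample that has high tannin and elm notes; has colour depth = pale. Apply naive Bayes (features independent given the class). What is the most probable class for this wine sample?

merlot

shiraz: 0.1 × 0.5 × 0.6 × 0.35 = 0.0105
merlot: 0.9 × 0.65 × 0.2 × 0.5 = 0.0585
Highest score → merlot.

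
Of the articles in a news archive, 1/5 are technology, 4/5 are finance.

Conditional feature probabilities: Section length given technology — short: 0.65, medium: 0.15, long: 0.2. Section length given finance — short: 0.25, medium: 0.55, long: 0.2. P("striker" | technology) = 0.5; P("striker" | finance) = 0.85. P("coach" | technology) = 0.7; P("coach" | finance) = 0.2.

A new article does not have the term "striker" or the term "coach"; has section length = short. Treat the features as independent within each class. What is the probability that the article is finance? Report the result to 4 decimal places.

technology: 0.2 × 0.65 × (1−0.5) × (1−0.7) = 0.0195
finance: 0.8 × 0.25 × (1−0.85) × (1−0.2) = 0.024
P(finance | x) = 0.024 / 0.0435 ≈ 0.5517

0.5517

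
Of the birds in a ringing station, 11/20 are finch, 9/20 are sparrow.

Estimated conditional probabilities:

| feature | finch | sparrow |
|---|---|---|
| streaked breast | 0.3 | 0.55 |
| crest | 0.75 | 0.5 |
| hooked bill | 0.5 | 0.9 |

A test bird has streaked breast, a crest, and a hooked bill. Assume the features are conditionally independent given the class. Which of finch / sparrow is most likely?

finch: 0.55 × 0.3 × 0.75 × 0.5 = 0.061875
sparrow: 0.45 × 0.55 × 0.5 × 0.9 = 0.111375
Highest score → sparrow.

sparrow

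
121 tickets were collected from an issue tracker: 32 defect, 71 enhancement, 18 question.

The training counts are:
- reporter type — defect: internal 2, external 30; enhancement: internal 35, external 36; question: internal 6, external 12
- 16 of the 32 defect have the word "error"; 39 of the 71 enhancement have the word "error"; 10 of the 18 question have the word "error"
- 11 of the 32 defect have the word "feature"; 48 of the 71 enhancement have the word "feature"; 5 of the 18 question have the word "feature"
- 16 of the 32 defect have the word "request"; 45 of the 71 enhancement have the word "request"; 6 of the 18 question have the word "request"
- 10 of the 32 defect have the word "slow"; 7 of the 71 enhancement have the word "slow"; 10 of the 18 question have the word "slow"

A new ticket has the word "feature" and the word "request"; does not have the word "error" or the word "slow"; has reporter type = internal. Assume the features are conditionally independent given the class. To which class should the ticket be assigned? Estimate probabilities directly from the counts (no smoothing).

defect: (32/121) × (2/32) × (16/32) × (11/32) × (16/32) × (22/32) = 0.0009765625
enhancement: (71/121) × (35/71) × (32/71) × (48/71) × (45/71) × (64/71) ≈ 0.0503539
question: (18/121) × (6/18) × (8/18) × (5/18) × (6/18) × (8/18) ≈ 0.000906937
Highest score → enhancement.

enhancement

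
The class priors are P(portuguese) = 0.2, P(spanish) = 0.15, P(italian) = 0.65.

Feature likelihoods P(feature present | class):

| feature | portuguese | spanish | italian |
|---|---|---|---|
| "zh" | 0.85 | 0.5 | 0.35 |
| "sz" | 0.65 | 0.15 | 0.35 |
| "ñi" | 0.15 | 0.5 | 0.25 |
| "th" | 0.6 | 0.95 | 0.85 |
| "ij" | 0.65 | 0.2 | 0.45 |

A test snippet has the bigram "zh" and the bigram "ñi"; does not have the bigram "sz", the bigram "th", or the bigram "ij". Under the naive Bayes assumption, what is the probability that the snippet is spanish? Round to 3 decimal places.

portuguese: 0.2 × 0.85 × (1−0.65) × 0.15 × (1−0.6) × (1−0.65) = 0.0012495
spanish: 0.15 × 0.5 × (1−0.15) × 0.5 × (1−0.95) × (1−0.2) = 0.001275
italian: 0.65 × 0.35 × (1−0.35) × 0.25 × (1−0.85) × (1−0.45) = 0.003049921875
P(spanish | x) = 0.001275 / 0.005574421875 ≈ 0.229

0.229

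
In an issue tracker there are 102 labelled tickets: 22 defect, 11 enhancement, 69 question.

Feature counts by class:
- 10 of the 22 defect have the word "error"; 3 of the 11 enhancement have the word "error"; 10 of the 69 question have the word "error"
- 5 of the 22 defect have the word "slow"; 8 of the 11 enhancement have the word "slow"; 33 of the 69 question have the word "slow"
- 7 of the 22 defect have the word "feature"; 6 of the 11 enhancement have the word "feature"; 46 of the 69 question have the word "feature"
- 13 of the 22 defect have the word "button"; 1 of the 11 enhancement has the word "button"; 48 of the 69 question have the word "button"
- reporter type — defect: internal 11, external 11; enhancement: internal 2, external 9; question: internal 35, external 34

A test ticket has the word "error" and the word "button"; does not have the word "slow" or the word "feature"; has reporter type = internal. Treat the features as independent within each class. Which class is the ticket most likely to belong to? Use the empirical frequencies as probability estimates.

defect

defect: (22/102) × (10/22) × (17/22) × (15/22) × (13/22) × (11/22) ≈ 0.0152611
enhancement: (11/102) × (3/11) × (3/11) × (5/11) × (1/11) × (2/11) ≈ 0.0000602659
question: (69/102) × (10/69) × (36/69) × (23/69) × (48/69) × (35/69) ≈ 0.00601649
Highest score → defect.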